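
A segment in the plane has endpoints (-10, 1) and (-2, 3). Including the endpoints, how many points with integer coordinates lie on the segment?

3

The number of lattice points on a segment between lattice points is gcd(|Δx|,|Δy|) + 1 = gcd(8,2) + 1 = 2 + 1 = 3.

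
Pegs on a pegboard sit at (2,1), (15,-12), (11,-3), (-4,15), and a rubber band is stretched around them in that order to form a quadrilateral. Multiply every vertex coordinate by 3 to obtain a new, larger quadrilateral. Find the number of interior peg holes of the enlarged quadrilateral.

By the shoelace formula, twice the signed area is |(2·(-12) − 15·1) + (15·(-3) − 11·(-12)) + (11·15 − (-4)·(-3)) + ((-4)·1 − 2·15)| = 167, so the area is 167/2.
The number of boundary lattice points is Σ gcd(|Δx|,|Δy|) = gcd(13,13) + gcd(4,9) + gcd(15,18) + gcd(6,14) = 13+1+3+2 = 19.
Scaling by 3 multiplies the area by 3² = 9 (so the new area is 1503/2) and multiplies the boundary lattice-point count by 3, giving 57.
By Pick's theorem, the interior count of the dilated polygon is 1503/2 − 57/2 + 1 = 724.

724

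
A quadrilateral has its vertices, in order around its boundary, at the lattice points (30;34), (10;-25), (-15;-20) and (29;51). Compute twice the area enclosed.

2394

The shoelace formula gives twice the area as |[30·(-25) − 10·34] + [10·(-20) − (-15)·(-25)] + [(-15)·51 − 29·(-20)] + [29·34 − 30·51]| = 2394, so the area is 1197.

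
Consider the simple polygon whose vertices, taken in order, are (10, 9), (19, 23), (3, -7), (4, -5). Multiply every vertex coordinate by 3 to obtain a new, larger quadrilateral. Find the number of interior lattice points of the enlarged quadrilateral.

190

Using the shoelace formula, 2A = |(10·23 − 19·9) + (19·(-7) − 3·23) + (3·(-5) − 4·(-7)) + (4·9 − 10·(-5))| = 44, so the area is 22.
Summing gcd(|Δx|,|Δy|) over the edges gives the boundary count: gcd(9,14) + gcd(16,30) + gcd(1,2) + gcd(6,14) = 1+2+1+2 = 6.
Scaling by 3 multiplies the area by 3² = 9 (so the new area is 198) and multiplies the boundary lattice-point count by 3, giving 18.
By Pick's theorem, the interior count of the dilated polygon is 198 − 18/2 + 1 = 190.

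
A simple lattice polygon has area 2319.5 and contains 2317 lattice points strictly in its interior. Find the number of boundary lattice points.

7

Pick's theorem gives A = I + B/2 − 1, so B = 2(A − I + 1) = 2(2319.5 − 2317 + 1) = 7.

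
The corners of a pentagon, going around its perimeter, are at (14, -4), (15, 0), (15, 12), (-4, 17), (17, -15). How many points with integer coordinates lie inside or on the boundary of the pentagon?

Using the shoelace formula, 2A = |[14·0 − 15·(-4)] + [15·12 − 15·0] + [15·17 − (-4)·12] + [(-4)·(-15) − 17·17] + [17·(-4) − 14·(-15)]| = 456, so the area is 228.
Summing gcd(|Δx|,|Δy|) over the edges gives the boundary count: gcd(1,4) + gcd(0,12) + gcd(19,5) + gcd(21,32) + gcd(3,11) = 1+12+1+1+1 = 16.
Pick's theorem gives I = A − B/2 + 1 = 228 − 16/2 + 1 = 221, so the closed region contains I + B = 221 + 16 = 237 lattice points.

237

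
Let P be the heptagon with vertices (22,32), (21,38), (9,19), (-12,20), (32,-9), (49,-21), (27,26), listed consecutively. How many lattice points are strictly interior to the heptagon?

997

By the shoelace formula, twice the signed area is |(22·38 − 21·32) + (21·19 − 9·38) + (9·20 − (-12)·19) + ((-12)·(-9) − 32·20) + (32·(-21) − 49·(-9)) + (49·26 − 27·(-21)) + (27·32 − 22·26)| = 1999, so the area is 999.5.
Along each edge there are gcd(|Δx|,|Δy|)+1 lattice points, so counting each shared vertex once the boundary has gcd(1,6) + gcd(12,19) + gcd(21,1) + gcd(44,29) + gcd(17,12) + gcd(22,47) + gcd(5,6) = 1+1+1+1+1+1+1 = 7.
Pick's theorem gives I = A − B/2 + 1 = 999.5 − 7/2 + 1 = 997.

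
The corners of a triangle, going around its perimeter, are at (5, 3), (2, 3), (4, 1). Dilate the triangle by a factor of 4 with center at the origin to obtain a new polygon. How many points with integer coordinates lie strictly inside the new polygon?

37

By the shoelace formula, twice the signed area is |(5·3 − 2·3) + (2·1 − 4·3) + (4·3 − 5·1)| = 6, so the area is 3.
Summing gcd(|Δx|,|Δy|) over the edges gives the boundary count: gcd(3,0) + gcd(2,2) + gcd(1,2) = 3+2+1 = 6.
Scaling by 4 multiplies the area by 4² = 16 (so the new area is 48) and multiplies the boundary lattice-point count by 4, giving 24.
By Pick's theorem, the interior count of the dilated polygon is 48 − 24/2 + 1 = 37.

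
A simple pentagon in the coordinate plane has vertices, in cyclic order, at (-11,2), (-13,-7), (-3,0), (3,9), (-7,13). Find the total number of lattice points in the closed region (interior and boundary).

By the shoelace formula, twice the signed area is |((-11)·(-7) − (-13)·2) + ((-13)·0 − (-3)·(-7)) + ((-3)·9 − 3·0) + (3·13 − (-7)·9) + ((-7)·2 − (-11)·13)| = 286, so the area is 143.
Summing gcd(|Δx|,|Δy|) over the edges gives the boundary count: gcd(2,9) + gcd(10,7) + gcd(6,9) + gcd(10,4) + gcd(4,11) = 1+1+3+2+1 = 8.
Pick's theorem gives I = A − B/2 + 1 = 143 − 8/2 + 1 = 140, so the closed region contains I + B = 140 + 8 = 148 lattice points.

148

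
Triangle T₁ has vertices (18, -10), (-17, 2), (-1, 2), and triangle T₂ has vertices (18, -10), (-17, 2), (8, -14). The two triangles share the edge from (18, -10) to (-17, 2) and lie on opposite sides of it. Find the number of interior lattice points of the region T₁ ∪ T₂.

The union is the simple quadrilateral with vertices (18, -10), (-1, 2), (-17, 2), (8, -14) in order.
The shoelace formula gives twice the area as |(18·2 − (-1)·(-10)) + ((-1)·2 − (-17)·2) + ((-17)·(-14) − 8·2) + (8·(-10) − 18·(-14))| = 452, so the area is 226.
Summing gcd(|Δx|,|Δy|) over the edges gives the boundary count: gcd(19,12) + gcd(16,0) + gcd(25,16) + gcd(10,4) = 1+16+1+2 = 20.
By Pick's theorem I = A − B/2 + 1 = 226 − 20/2 + 1 = 217.

217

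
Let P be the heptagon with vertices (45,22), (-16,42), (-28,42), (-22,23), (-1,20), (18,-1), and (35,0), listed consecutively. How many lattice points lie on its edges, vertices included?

Along each edge there are gcd(|Δx|,|Δy|)+1 lattice points, so counting each shared vertex once the boundary has gcd(61,20) + gcd(12,0) + gcd(6,19) + gcd(21,3) + gcd(19,21) + gcd(17,1) + gcd(10,22) = 1+12+1+3+1+1+2 = 21.

21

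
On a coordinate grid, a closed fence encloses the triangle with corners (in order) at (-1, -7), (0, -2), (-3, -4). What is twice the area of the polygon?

By the shoelace formula, twice the signed area is |[(-1)·(-2) − 0·(-7)] + [0·(-4) − (-3)·(-2)] + [(-3)·(-7) − (-1)·(-4)]| = 13, so the area is 13/2.

13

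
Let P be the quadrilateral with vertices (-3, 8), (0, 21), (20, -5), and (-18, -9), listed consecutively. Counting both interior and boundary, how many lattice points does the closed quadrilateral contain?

By the shoelace formula, twice the signed area is |((-3)·21 − 0·8) + (0·(-5) − 20·21) + (20·(-9) − (-18)·(-5)) + ((-18)·8 − (-3)·(-9))| = 924, so the area is 462.
Along each edge there are gcd(|Δx|,|Δy|)+1 lattice points, so counting each shared vertex once the boundary has gcd(3,13) + gcd(20,26) + gcd(38,4) + gcd(15,17) = 1+2+2+1 = 6.
Pick's theorem gives I = A − B/2 + 1 = 462 − 6/2 + 1 = 460, so the closed region contains I + B = 460 + 6 = 466 lattice points.

466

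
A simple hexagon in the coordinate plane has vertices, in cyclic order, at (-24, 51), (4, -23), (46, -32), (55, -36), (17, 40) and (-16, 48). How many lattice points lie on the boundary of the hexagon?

46

The number of boundary lattice points is Σ gcd(|Δx|,|Δy|) = gcd(28,74) + gcd(42,9) + gcd(9,4) + gcd(38,76) + gcd(33,8) + gcd(8,3) = 2+3+1+38+1+1 = 46.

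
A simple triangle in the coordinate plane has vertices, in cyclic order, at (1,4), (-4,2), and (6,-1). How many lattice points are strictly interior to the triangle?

By the shoelace formula, twice the signed area is |(1·2 − (-4)·4) + ((-4)·(-1) − 6·2) + (6·4 − 1·(-1))| = 35, so the area is 17.5.
Summing gcd(|Δx|,|Δy|) over the edges gives the boundary count: gcd(5,2) + gcd(10,3) + gcd(5,5) = 1+1+5 = 7.
By Pick's theorem A = I + B/2 − 1, so I = 17.5 − 7/2 + 1 = 15.

15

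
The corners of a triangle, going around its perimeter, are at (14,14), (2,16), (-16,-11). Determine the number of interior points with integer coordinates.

173

The shoelace formula gives twice the area as |(14·16 − 2·14) + (2·(-11) − (-16)·16) + ((-16)·14 − 14·(-11))| = 360, so the area is 180.
Summing gcd(|Δx|,|Δy|) over the edges gives the boundary count: gcd(12,2) + gcd(18,27) + gcd(30,25) = 2+9+5 = 16.
Pick's theorem gives I = A − B/2 + 1 = 180 − 16/2 + 1 = 173.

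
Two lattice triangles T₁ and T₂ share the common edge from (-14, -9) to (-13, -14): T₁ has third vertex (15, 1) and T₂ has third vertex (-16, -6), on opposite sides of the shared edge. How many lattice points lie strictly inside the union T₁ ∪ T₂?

80

The union is the simple quadrilateral with vertices (-14, -9), (15, 1), (-13, -14), (-16, -6) in order.
By the shoelace formula, twice the signed area is |[(-14)·1 − 15·(-9)] + [15·(-14) − (-13)·1] + [(-13)·(-6) − (-16)·(-14)] + [(-16)·(-9) − (-14)·(-6)]| = 162, so the area is 81.
The number of boundary lattice points is Σ gcd(|Δx|,|Δy|) = gcd(29,10) + gcd(28,15) + gcd(3,8) + gcd(2,3) = 1+1+1+1 = 4.
By Pick's theorem I = A − B/2 + 1 = 81 − 4/2 + 1 = 80.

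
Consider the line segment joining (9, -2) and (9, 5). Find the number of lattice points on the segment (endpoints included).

The number of lattice points on a segment between lattice points is gcd(|Δx|,|Δy|) + 1 = gcd(0,7) + 1 = 7 + 1 = 8.

8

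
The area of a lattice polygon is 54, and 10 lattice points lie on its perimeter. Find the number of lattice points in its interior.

From Pick's theorem, I = A − B/2 + 1 = 54 − 10/2 + 1 = 50.

50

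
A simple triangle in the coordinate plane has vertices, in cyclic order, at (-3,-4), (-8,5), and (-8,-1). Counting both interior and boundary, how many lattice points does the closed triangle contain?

20

By the shoelace formula, twice the signed area is |[(-3)·5 − (-8)·(-4)] + [(-8)·(-1) − (-8)·5] + [(-8)·(-4) − (-3)·(-1)]| = 30, so the area is 15.
Summing gcd(|Δx|,|Δy|) over the edges gives the boundary count: gcd(5,9) + gcd(0,6) + gcd(5,3) = 1+6+1 = 8.
Pick's theorem gives I = A − B/2 + 1 = 15 − 8/2 + 1 = 12, so the closed region contains I + B = 12 + 8 = 20 lattice points.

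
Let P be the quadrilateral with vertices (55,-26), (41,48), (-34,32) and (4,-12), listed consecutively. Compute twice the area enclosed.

7486

By the shoelace formula, twice the signed area is |(55·48 − 41·(-26)) + (41·32 − (-34)·48) + ((-34)·(-12) − 4·32) + (4·(-26) − 55·(-12))| = 7486, so the area is 3743.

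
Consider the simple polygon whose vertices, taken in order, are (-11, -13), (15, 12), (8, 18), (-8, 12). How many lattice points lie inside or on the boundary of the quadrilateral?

360

Using the shoelace formula, 2A = |[(-11)·12 − 15·(-13)] + [15·18 − 8·12] + [8·12 − (-8)·18] + [(-8)·(-13) − (-11)·12]| = 713, so the area is 356.5.
The number of boundary lattice points is Σ gcd(|Δx|,|Δy|) = gcd(26,25) + gcd(7,6) + gcd(16,6) + gcd(3,25) = 1+1+2+1 = 5.
Pick's theorem gives I = A − B/2 + 1 = 356.5 − 5/2 + 1 = 355, so the closed region contains I + B = 355 + 5 = 360 lattice points.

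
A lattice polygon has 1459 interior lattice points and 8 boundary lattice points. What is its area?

1462

By Pick's theorem, A = I + B/2 − 1 = 1459 + 8/2 − 1 = 1462.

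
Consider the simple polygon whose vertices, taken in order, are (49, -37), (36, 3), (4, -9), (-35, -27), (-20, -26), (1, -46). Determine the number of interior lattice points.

2121

The shoelace formula gives twice the area as |[49·3 − 36·(-37)] + [36·(-9) − 4·3] + [4·(-27) − (-35)·(-9)] + [(-35)·(-26) − (-20)·(-27)] + [(-20)·(-46) − 1·(-26)] + [1·(-37) − 49·(-46)]| = 4253, so the area is 4253/2.
The number of boundary lattice points is Σ gcd(|Δx|,|Δy|) = gcd(13,40) + gcd(32,12) + gcd(39,18) + gcd(15,1) + gcd(21,20) + gcd(48,9) = 1+4+3+1+1+3 = 13.
By Pick's theorem A = I + B/2 − 1, so I = 4253/2 − 13/2 + 1 = 2121.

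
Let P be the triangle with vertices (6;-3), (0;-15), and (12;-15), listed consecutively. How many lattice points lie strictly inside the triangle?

61

By the shoelace formula, twice the signed area is |[6·(-15) − 0·(-3)] + [0·(-15) − 12·(-15)] + [12·(-3) − 6·(-15)]| = 144, so the area is 72.
Along each edge there are gcd(|Δx|,|Δy|)+1 lattice points, so counting each shared vertex once the boundary has gcd(6,12) + gcd(12,0) + gcd(6,12) = 6+12+6 = 24.
By Pick's theorem A = I + B/2 − 1, so I = 72 − 24/2 + 1 = 61.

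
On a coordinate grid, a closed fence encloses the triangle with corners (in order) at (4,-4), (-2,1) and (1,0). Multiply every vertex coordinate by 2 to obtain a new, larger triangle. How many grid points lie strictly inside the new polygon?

The shoelace formula gives twice the area as |[4·1 − (-2)·(-4)] + [(-2)·0 − 1·1] + [1·(-4) − 4·0]| = 9, so the area is 9/2.
Summing gcd(|Δx|,|Δy|) over the edges gives the boundary count: gcd(6,5) + gcd(3,1) + gcd(3,4) = 1+1+1 = 3.
Scaling by 2 multiplies the area by 2² = 4 (so the new area is 18) and multiplies the boundary lattice-point count by 2, giving 6.
By Pick's theorem, the interior count of the dilated polygon is 18 − 6/2 + 1 = 16.

16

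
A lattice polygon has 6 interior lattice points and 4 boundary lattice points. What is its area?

7

By Pick's theorem, A = I + B/2 − 1 = 6 + 4/2 − 1 = 7.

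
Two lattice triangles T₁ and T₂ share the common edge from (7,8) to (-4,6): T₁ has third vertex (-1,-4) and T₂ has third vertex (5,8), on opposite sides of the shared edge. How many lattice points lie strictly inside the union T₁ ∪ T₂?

The union is the simple quadrilateral with vertices (7,8), (-1,-4), (-4,6), (5,8) in order.
By the shoelace formula, twice the signed area is |(7·(-4) − (-1)·8) + ((-1)·6 − (-4)·(-4)) + ((-4)·8 − 5·6) + (5·8 − 7·8)| = 120, so the area is 60.
The number of boundary lattice points is Σ gcd(|Δx|,|Δy|) = gcd(8,12) + gcd(3,10) + gcd(9,2) + gcd(2,0) = 4+1+1+2 = 8.
By Pick's theorem I = A − B/2 + 1 = 60 − 8/2 + 1 = 57.

57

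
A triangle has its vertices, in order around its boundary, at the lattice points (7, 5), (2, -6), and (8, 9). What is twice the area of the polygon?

By the shoelace formula, twice the signed area is |(7·(-6) − 2·5) + (2·9 − 8·(-6)) + (8·5 − 7·9)| = 9, so the area is 9/2.

9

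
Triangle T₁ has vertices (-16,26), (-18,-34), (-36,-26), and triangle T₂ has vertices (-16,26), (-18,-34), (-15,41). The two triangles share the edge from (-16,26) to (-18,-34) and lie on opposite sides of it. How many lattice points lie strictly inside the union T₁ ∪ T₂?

The union is the simple quadrilateral with vertices (-16,26), (-36,-26), (-18,-34), (-15,41) in order.
By the shoelace formula, twice the signed area is |((-16)·(-26) − (-36)·26) + ((-36)·(-34) − (-18)·(-26)) + ((-18)·41 − (-15)·(-34)) + ((-15)·26 − (-16)·41)| = 1126, so the area is 563.
Along each edge there are gcd(|Δx|,|Δy|)+1 lattice points, so counting each shared vertex once the boundary has gcd(20,52) + gcd(18,8) + gcd(3,75) + gcd(1,15) = 4+2+3+1 = 10.
By Pick's theorem I = A − B/2 + 1 = 563 − 10/2 + 1 = 559.

559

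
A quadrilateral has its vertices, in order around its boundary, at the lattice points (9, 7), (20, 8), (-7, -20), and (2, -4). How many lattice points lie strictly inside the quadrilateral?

146

The shoelace formula gives twice the area as |[9·8 − 20·7] + [20·(-20) − (-7)·8] + [(-7)·(-4) − 2·(-20)] + [2·7 − 9·(-4)]| = 294, so the area is 147.
Along each edge there are gcd(|Δx|,|Δy|)+1 lattice points, so counting each shared vertex once the boundary has gcd(11,1) + gcd(27,28) + gcd(9,16) + gcd(7,11) = 1+1+1+1 = 4.
By Pick's theorem A = I + B/2 − 1, so I = 147 − 4/2 + 1 = 146.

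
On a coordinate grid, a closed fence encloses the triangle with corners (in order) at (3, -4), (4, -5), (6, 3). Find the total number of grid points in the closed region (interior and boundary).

8

The shoelace formula gives twice the area as |[3·(-5) − 4·(-4)] + [4·3 − 6·(-5)] + [6·(-4) − 3·3]| = 10, so the area is 5.
The number of boundary lattice points is Σ gcd(|Δx|,|Δy|) = gcd(1,1) + gcd(2,8) + gcd(3,7) = 1+2+1 = 4.
Pick's theorem gives I = A − B/2 + 1 = 5 − 4/2 + 1 = 4, so the closed region contains I + B = 4 + 4 = 8 lattice points.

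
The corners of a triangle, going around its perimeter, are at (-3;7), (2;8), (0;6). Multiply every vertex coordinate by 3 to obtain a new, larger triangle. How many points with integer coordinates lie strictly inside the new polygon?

31

By the shoelace formula, twice the signed area is |((-3)·8 − 2·7) + (2·6 − 0·8) + (0·7 − (-3)·6)| = 8, so the area is 4.
Summing gcd(|Δx|,|Δy|) over the edges gives the boundary count: gcd(5,1) + gcd(2,2) + gcd(3,1) = 1+2+1 = 4.
Scaling by 3 multiplies the area by 3² = 9 (so the new area is 36) and multiplies the boundary lattice-point count by 3, giving 12.
By Pick's theorem, the interior count of the dilated polygon is 36 − 12/2 + 1 = 31.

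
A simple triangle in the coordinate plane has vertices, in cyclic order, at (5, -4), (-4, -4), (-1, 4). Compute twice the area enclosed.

By the shoelace formula, twice the signed area is |(5·(-4) − (-4)·(-4)) + ((-4)·4 − (-1)·(-4)) + ((-1)·(-4) − 5·4)| = 72, so the area is 36.

72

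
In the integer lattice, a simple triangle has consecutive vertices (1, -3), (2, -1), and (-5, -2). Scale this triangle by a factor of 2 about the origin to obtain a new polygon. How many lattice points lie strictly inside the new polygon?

The shoelace formula gives twice the area as |(1·(-1) − 2·(-3)) + (2·(-2) − (-5)·(-1)) + ((-5)·(-3) − 1·(-2))| = 13, so the area is 6.5.
The number of boundary lattice points is Σ gcd(|Δx|,|Δy|) = gcd(1,2) + gcd(7,1) + gcd(6,1) = 1+1+1 = 3.
Scaling by 2 multiplies the area by 2² = 4 (so the new area is 26) and multiplies the boundary lattice-point count by 2, giving 6.
By Pick's theorem, the interior count of the dilated polygon is 26 − 6/2 + 1 = 24.

24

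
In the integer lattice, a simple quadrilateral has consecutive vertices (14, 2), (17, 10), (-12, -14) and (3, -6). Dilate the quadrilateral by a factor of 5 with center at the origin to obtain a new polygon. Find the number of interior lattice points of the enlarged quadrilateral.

2391

The shoelace formula gives twice the area as |(14·10 − 17·2) + (17·(-14) − (-12)·10) + ((-12)·(-6) − 3·(-14)) + (3·2 − 14·(-6))| = 192, so the area is 96.
The number of boundary lattice points is Σ gcd(|Δx|,|Δy|) = gcd(3,8) + gcd(29,24) + gcd(15,8) + gcd(11,8) = 1+1+1+1 = 4.
Scaling by 5 multiplies the area by 5² = 25 (so the new area is 2400) and multiplies the boundary lattice-point count by 5, giving 20.
By Pick's theorem, the interior count of the dilated polygon is 2400 − 20/2 + 1 = 2391.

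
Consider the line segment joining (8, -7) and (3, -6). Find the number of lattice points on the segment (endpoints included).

2

The number of lattice points on a segment between lattice points is gcd(|Δx|,|Δy|) + 1 = gcd(5,1) + 1 = 1 + 1 = 2.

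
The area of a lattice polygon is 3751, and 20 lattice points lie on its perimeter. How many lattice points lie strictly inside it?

3742

From Pick's theorem, I = A − B/2 + 1 = 3751 − 20/2 + 1 = 3742.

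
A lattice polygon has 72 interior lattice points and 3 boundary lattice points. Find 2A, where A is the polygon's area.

145

By Pick's theorem, A = I + B/2 − 1 = 72 + 3/2 − 1 = 145/2.
Hence 2A = 145.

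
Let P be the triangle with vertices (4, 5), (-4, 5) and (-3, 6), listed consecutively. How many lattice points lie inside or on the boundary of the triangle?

The shoelace formula gives twice the area as |(4·5 − (-4)·5) + ((-4)·6 − (-3)·5) + ((-3)·5 − 4·6)| = 8, so the area is 4.
The number of boundary lattice points is Σ gcd(|Δx|,|Δy|) = gcd(8,0) + gcd(1,1) + gcd(7,1) = 8+1+1 = 10.
Pick's theorem gives I = A − B/2 + 1 = 4 − 10/2 + 1 = 0, so the closed region contains I + B = 0 + 10 = 10 lattice points.

10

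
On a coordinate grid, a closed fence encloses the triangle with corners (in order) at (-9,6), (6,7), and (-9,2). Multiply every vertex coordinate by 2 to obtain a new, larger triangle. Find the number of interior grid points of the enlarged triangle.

By the shoelace formula, twice the signed area is |[(-9)·7 − 6·6] + [6·2 − (-9)·7] + [(-9)·6 − (-9)·2]| = 60, so the area is 30.
Summing gcd(|Δx|,|Δy|) over the edges gives the boundary count: gcd(15,1) + gcd(15,5) + gcd(0,4) = 1+5+4 = 10.
Scaling by 2 multiplies the area by 2² = 4 (so the new area is 120) and multiplies the boundary lattice-point count by 2, giving 20.
By Pick's theorem, the interior count of the dilated polygon is 120 − 20/2 + 1 = 111.

111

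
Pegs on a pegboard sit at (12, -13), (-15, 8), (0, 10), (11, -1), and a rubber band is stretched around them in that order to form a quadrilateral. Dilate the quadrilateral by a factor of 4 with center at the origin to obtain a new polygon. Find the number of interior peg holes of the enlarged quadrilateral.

By the shoelace formula, twice the signed area is |[12·8 − (-15)·(-13)] + [(-15)·10 − 0·8] + [0·(-1) − 11·10] + [11·(-13) − 12·(-1)]| = 490, so the area is 245.
Summing gcd(|Δx|,|Δy|) over the edges gives the boundary count: gcd(27,21) + gcd(15,2) + gcd(11,11) + gcd(1,12) = 3+1+11+1 = 16.
Scaling by 4 multiplies the area by 4² = 16 (so the new area is 3920) and multiplies the boundary lattice-point count by 4, giving 64.
By Pick's theorem, the interior count of the dilated polygon is 3920 − 64/2 + 1 = 3889.

3889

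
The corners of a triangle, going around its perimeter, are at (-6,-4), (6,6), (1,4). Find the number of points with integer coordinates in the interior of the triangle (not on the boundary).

12

Using the shoelace formula, 2A = |((-6)·6 − 6·(-4)) + (6·4 − 1·6) + (1·(-4) − (-6)·4)| = 26, so the area is 13.
Summing gcd(|Δx|,|Δy|) over the edges gives the boundary count: gcd(12,10) + gcd(5,2) + gcd(7,8) = 2+1+1 = 4.
Pick's theorem gives I = A − B/2 + 1 = 13 − 4/2 + 1 = 12.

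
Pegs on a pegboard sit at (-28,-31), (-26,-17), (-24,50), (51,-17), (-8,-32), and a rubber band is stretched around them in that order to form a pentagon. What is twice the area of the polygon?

6596

The shoelace formula gives twice the area as |((-28)·(-17) − (-26)·(-31)) + ((-26)·50 − (-24)·(-17)) + ((-24)·(-17) − 51·50) + (51·(-32) − (-8)·(-17)) + ((-8)·(-31) − (-28)·(-32))| = 6596, so the area is 3298.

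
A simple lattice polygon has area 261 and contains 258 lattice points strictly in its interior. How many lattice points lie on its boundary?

Pick's theorem gives A = I + B/2 − 1, so B = 2(A − I + 1) = 2(261 − 258 + 1) = 8.

8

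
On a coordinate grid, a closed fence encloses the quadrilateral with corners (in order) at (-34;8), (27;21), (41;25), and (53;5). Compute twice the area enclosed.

Using the shoelace formula, 2A = |[(-34)·21 − 27·8] + [27·25 − 41·21] + [41·5 − 53·25] + [53·8 − (-34)·5]| = 1642, so the area is 821.

1642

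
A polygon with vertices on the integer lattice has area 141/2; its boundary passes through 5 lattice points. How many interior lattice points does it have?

69

From Pick's theorem, I = A − B/2 + 1 = 141/2 − 5/2 + 1 = 69.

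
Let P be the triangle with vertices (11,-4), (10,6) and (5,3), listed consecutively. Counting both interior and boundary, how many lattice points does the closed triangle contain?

Using the shoelace formula, 2A = |(11·6 − 10·(-4)) + (10·3 − 5·6) + (5·(-4) − 11·3)| = 53, so the area is 26.5.
Along each edge there are gcd(|Δx|,|Δy|)+1 lattice points, so counting each shared vertex once the boundary has gcd(1,10) + gcd(5,3) + gcd(6,7) = 1+1+1 = 3.
Pick's theorem gives I = A − B/2 + 1 = 26.5 − 3/2 + 1 = 26, so the closed region contains I + B = 26 + 3 = 29 lattice points.

29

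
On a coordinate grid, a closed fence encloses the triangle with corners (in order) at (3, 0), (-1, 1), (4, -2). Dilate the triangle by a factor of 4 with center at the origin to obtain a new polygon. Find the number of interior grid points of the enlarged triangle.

By the shoelace formula, twice the signed area is |[3·1 − (-1)·0] + [(-1)·(-2) − 4·1] + [4·0 − 3·(-2)]| = 7, so the area is 7/2.
Summing gcd(|Δx|,|Δy|) over the edges gives the boundary count: gcd(4,1) + gcd(5,3) + gcd(1,2) = 1+1+1 = 3.
Scaling by 4 multiplies the area by 4² = 16 (so the new area is 56) and multiplies the boundary lattice-point count by 4, giving 12.
By Pick's theorem, the interior count of the dilated polygon is 56 − 12/2 + 1 = 51.

51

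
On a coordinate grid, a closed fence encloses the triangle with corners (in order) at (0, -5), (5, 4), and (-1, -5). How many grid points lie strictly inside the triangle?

3

By the shoelace formula, twice the signed area is |[0·4 − 5·(-5)] + [5·(-5) − (-1)·4] + [(-1)·(-5) − 0·(-5)]| = 9, so the area is 4.5.
Along each edge there are gcd(|Δx|,|Δy|)+1 lattice points, so counting each shared vertex once the boundary has gcd(5,9) + gcd(6,9) + gcd(1,0) = 1+3+1 = 5.
Pick's theorem gives I = A − B/2 + 1 = 4.5 − 5/2 + 1 = 3.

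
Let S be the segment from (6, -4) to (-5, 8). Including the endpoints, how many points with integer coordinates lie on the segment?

The number of lattice points on a segment between lattice points is gcd(|Δx|,|Δy|) + 1 = gcd(11,12) + 1 = 1 + 1 = 2.

2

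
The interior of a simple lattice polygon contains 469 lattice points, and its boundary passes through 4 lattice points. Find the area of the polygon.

470

Pick's theorem states A = I + B/2 − 1, so A = 469 + 4/2 − 1 = 470.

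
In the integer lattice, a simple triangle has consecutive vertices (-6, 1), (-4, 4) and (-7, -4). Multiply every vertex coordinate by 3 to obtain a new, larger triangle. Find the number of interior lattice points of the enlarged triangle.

28

The shoelace formula gives twice the area as |((-6)·4 − (-4)·1) + ((-4)·(-4) − (-7)·4) + ((-7)·1 − (-6)·(-4))| = 7, so the area is 7/2.
Along each edge there are gcd(|Δx|,|Δy|)+1 lattice points, so counting each shared vertex once the boundary has gcd(2,3) + gcd(3,8) + gcd(1,5) = 1+1+1 = 3.
Scaling by 3 multiplies the area by 3² = 9 (so the new area is 31.5) and multiplies the boundary lattice-point count by 3, giving 9.
By Pick's theorem, the interior count of the dilated polygon is 31.5 − 9/2 + 1 = 28.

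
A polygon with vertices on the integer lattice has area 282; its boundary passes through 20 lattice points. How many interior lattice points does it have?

Pick's theorem A = I + B/2 − 1 rearranges to I = A − B/2 + 1 = 282 − 20/2 + 1 = 273.

273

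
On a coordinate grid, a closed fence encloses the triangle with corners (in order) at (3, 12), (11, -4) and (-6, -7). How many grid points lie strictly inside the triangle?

By the shoelace formula, twice the signed area is |(3·(-4) − 11·12) + (11·(-7) − (-6)·(-4)) + ((-6)·12 − 3·(-7))| = 296, so the area is 148.
Summing gcd(|Δx|,|Δy|) over the edges gives the boundary count: gcd(8,16) + gcd(17,3) + gcd(9,19) = 8+1+1 = 10.
By Pick's theorem A = I + B/2 − 1, so I = 148 − 10/2 + 1 = 144.

144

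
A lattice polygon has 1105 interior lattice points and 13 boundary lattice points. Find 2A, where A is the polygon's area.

By Pick's theorem, A = I + B/2 − 1 = 1105 + 13/2 − 1 = 2221/2.
Hence 2A = 2221.

2221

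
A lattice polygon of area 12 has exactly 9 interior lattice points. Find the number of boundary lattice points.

Pick's theorem gives A = I + B/2 − 1, so B = 2(A − I + 1) = 2(12 − 9 + 1) = 8.

8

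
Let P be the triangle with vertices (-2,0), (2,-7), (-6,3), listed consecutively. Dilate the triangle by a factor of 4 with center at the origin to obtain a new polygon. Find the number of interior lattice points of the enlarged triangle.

The shoelace formula gives twice the area as |((-2)·(-7) − 2·0) + (2·3 − (-6)·(-7)) + ((-6)·0 − (-2)·3)| = 16, so the area is 8.
Summing gcd(|Δx|,|Δy|) over the edges gives the boundary count: gcd(4,7) + gcd(8,10) + gcd(4,3) = 1+2+1 = 4.
Scaling by 4 multiplies the area by 4² = 16 (so the new area is 128) and multiplies the boundary lattice-point count by 4, giving 16.
By Pick's theorem, the interior count of the dilated polygon is 128 − 16/2 + 1 = 121.

121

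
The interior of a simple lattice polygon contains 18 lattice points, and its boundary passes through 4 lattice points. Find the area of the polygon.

By Pick's theorem, A = I + B/2 − 1 = 18 + 4/2 − 1 = 19.

19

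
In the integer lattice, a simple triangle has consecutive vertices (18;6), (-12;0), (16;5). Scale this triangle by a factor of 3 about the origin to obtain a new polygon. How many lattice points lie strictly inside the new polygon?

The shoelace formula gives twice the area as |(18·0 − (-12)·6) + ((-12)·5 − 16·0) + (16·6 − 18·5)| = 18, so the area is 9.
Summing gcd(|Δx|,|Δy|) over the edges gives the boundary count: gcd(30,6) + gcd(28,5) + gcd(2,1) = 6+1+1 = 8.
Scaling by 3 multiplies the area by 3² = 9 (so the new area is 81) and multiplies the boundary lattice-point count by 3, giving 24.
By Pick's theorem, the interior count of the dilated polygon is 81 − 24/2 + 1 = 70.

70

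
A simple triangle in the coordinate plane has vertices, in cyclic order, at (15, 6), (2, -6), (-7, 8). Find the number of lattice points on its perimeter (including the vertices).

4

The number of boundary lattice points is Σ gcd(|Δx|,|Δy|) = gcd(13,12) + gcd(9,14) + gcd(22,2) = 1+1+2 = 4.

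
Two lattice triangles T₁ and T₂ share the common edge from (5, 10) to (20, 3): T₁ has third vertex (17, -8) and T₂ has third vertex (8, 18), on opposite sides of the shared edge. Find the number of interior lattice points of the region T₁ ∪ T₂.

The union is the simple quadrilateral with vertices (5, 10), (17, -8), (20, 3), (8, 18) in order.
The shoelace formula gives twice the area as |(5·(-8) − 17·10) + (17·3 − 20·(-8)) + (20·18 − 8·3) + (8·10 − 5·18)| = 327, so the area is 327/2.
Summing gcd(|Δx|,|Δy|) over the edges gives the boundary count: gcd(12,18) + gcd(3,11) + gcd(12,15) + gcd(3,8) = 6+1+3+1 = 11.
By Pick's theorem I = A − B/2 + 1 = 327/2 − 11/2 + 1 = 159.

159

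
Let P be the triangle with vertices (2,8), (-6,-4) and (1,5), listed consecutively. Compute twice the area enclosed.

The shoelace formula gives twice the area as |(2·(-4) − (-6)·8) + ((-6)·5 − 1·(-4)) + (1·8 − 2·5)| = 12, so the area is 6.

12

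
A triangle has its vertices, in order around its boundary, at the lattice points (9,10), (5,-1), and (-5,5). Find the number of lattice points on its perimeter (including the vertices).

4

The number of boundary lattice points is Σ gcd(|Δx|,|Δy|) = gcd(4,11) + gcd(10,6) + gcd(14,5) = 1+2+1 = 4.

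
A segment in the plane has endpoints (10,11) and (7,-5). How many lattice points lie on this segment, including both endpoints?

2

The number of lattice points on a segment between lattice points is gcd(|Δx|,|Δy|) + 1 = gcd(3,16) + 1 = 1 + 1 = 2.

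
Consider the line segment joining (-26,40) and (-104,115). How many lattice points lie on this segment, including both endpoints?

The number of lattice points on a segment between lattice points is gcd(|Δx|,|Δy|) + 1 = gcd(78,75) + 1 = 3 + 1 = 4.

4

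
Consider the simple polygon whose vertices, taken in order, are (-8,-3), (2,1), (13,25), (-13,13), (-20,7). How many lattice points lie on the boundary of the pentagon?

8

Along each edge there are gcd(|Δx|,|Δy|)+1 lattice points, so counting each shared vertex once the boundary has gcd(10,4) + gcd(11,24) + gcd(26,12) + gcd(7,6) + gcd(12,10) = 2+1+2+1+2 = 8.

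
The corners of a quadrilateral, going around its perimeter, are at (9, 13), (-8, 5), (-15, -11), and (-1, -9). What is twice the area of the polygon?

504

The shoelace formula gives twice the area as |(9·5 − (-8)·13) + ((-8)·(-11) − (-15)·5) + ((-15)·(-9) − (-1)·(-11)) + ((-1)·13 − 9·(-9))| = 504, so the area is 252.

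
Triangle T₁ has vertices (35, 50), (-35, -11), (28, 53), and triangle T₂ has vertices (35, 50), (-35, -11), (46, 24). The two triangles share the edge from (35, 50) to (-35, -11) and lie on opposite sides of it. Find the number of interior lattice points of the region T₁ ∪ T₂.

The union is the simple quadrilateral with vertices (35, 50), (28, 53), (-35, -11), (46, 24) in order.
The shoelace formula gives twice the area as |[35·53 − 28·50] + [28·(-11) − (-35)·53] + [(-35)·24 − 46·(-11)] + [46·50 − 35·24]| = 3128, so the area is 1564.
The number of boundary lattice points is Σ gcd(|Δx|,|Δy|) = gcd(7,3) + gcd(63,64) + gcd(81,35) + gcd(11,26) = 1+1+1+1 = 4.
By Pick's theorem I = A − B/2 + 1 = 1564 − 4/2 + 1 = 1563.

1563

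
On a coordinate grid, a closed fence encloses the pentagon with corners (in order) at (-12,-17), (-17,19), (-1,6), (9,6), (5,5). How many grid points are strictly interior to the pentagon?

329

Using the shoelace formula, 2A = |((-12)·19 − (-17)·(-17)) + ((-17)·6 − (-1)·19) + ((-1)·6 − 9·6) + (9·5 − 5·6) + (5·(-17) − (-12)·5)| = 670, so the area is 335.
The number of boundary lattice points is Σ gcd(|Δx|,|Δy|) = gcd(5,36) + gcd(16,13) + gcd(10,0) + gcd(4,1) + gcd(17,22) = 1+1+10+1+1 = 14.
Pick's theorem gives I = A − B/2 + 1 = 335 − 14/2 + 1 = 329.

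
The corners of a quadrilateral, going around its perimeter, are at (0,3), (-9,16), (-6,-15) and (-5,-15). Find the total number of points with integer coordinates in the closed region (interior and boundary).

132

The shoelace formula gives twice the area as |(0·16 − (-9)·3) + ((-9)·(-15) − (-6)·16) + ((-6)·(-15) − (-5)·(-15)) + ((-5)·3 − 0·(-15))| = 258, so the area is 129.
Along each edge there are gcd(|Δx|,|Δy|)+1 lattice points, so counting each shared vertex once the boundary has gcd(9,13) + gcd(3,31) + gcd(1,0) + gcd(5,18) = 1+1+1+1 = 4.
Pick's theorem gives I = A − B/2 + 1 = 129 − 4/2 + 1 = 128, so the closed region contains I + B = 128 + 4 = 132 lattice points.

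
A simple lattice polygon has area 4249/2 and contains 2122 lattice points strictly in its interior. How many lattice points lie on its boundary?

7

Pick's theorem gives A = I + B/2 − 1, so B = 2(A − I + 1) = 2(4249/2 − 2122 + 1) = 7.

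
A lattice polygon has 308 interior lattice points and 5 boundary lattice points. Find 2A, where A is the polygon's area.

619

By Pick's theorem, A = I + B/2 − 1 = 308 + 5/2 − 1 = 619/2.
Hence 2A = 619.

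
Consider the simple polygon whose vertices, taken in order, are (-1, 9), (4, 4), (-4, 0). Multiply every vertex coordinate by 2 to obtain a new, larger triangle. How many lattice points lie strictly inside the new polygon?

By the shoelace formula, twice the signed area is |[(-1)·4 − 4·9] + [4·0 − (-4)·4] + [(-4)·9 − (-1)·0]| = 60, so the area is 30.
Summing gcd(|Δx|,|Δy|) over the edges gives the boundary count: gcd(5,5) + gcd(8,4) + gcd(3,9) = 5+4+3 = 12.
Scaling by 2 multiplies the area by 2² = 4 (so the new area is 120) and multiplies the boundary lattice-point count by 2, giving 24.
By Pick's theorem, the interior count of the dilated polygon is 120 − 24/2 + 1 = 109.

109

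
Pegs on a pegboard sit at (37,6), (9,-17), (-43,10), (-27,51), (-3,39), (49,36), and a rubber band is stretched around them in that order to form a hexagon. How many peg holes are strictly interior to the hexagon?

Using the shoelace formula, 2A = |[37·(-17) − 9·6] + [9·10 − (-43)·(-17)] + [(-43)·51 − (-27)·10] + [(-27)·39 − (-3)·51] + [(-3)·36 − 49·39] + [49·6 − 37·36]| = 7204, so the area is 3602.
Summing gcd(|Δx|,|Δy|) over the edges gives the boundary count: gcd(28,23) + gcd(52,27) + gcd(16,41) + gcd(24,12) + gcd(52,3) + gcd(12,30) = 1+1+1+12+1+6 = 22.
By Pick's theorem A = I + B/2 − 1, so I = 3602 − 22/2 + 1 = 3592.

3592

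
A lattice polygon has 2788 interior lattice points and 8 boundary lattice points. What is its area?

Pick's theorem states A = I + B/2 − 1, so A = 2788 + 8/2 − 1 = 2791.

2791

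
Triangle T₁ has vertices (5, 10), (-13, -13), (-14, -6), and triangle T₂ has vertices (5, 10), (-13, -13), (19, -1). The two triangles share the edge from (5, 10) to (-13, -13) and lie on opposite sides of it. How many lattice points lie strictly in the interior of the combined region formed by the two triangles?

The union is the simple quadrilateral with vertices (5, 10), (-14, -6), (-13, -13), (19, -1) in order.
Using the shoelace formula, 2A = |(5·(-6) − (-14)·10) + ((-14)·(-13) − (-13)·(-6)) + ((-13)·(-1) − 19·(-13)) + (19·10 − 5·(-1))| = 669, so the area is 334.5.
The number of boundary lattice points is Σ gcd(|Δx|,|Δy|) = gcd(19,16) + gcd(1,7) + gcd(32,12) + gcd(14,11) = 1+1+4+1 = 7.
By Pick's theorem I = A − B/2 + 1 = 334.5 − 7/2 + 1 = 332.

332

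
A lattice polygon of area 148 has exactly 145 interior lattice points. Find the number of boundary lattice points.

8

Pick's theorem gives A = I + B/2 − 1, so B = 2(A − I + 1) = 2(148 − 145 + 1) = 8.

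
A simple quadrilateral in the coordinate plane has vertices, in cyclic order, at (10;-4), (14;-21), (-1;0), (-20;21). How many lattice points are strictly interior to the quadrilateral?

159

By the shoelace formula, twice the signed area is |[10·(-21) − 14·(-4)] + [14·0 − (-1)·(-21)] + [(-1)·21 − (-20)·0] + [(-20)·(-4) − 10·21]| = 326, so the area is 163.
Summing gcd(|Δx|,|Δy|) over the edges gives the boundary count: gcd(4,17) + gcd(15,21) + gcd(19,21) + gcd(30,25) = 1+3+1+5 = 10.
By Pick's theorem A = I + B/2 − 1, so I = 163 − 10/2 + 1 = 159.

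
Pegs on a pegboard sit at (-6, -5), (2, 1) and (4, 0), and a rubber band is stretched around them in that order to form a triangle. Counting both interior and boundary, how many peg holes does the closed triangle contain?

By the shoelace formula, twice the signed area is |[(-6)·1 − 2·(-5)] + [2·0 − 4·1] + [4·(-5) − (-6)·0]| = 20, so the area is 10.
The number of boundary lattice points is Σ gcd(|Δx|,|Δy|) = gcd(8,6) + gcd(2,1) + gcd(10,5) = 2+1+5 = 8.
Pick's theorem gives I = A − B/2 + 1 = 10 − 8/2 + 1 = 7, so the closed region contains I + B = 7 + 8 = 15 lattice points.

15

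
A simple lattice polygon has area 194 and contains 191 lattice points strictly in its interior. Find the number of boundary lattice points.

8

Pick's theorem gives A = I + B/2 − 1, so B = 2(A − I + 1) = 2(194 − 191 + 1) = 8.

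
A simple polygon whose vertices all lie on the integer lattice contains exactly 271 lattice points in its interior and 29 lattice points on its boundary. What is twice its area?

569

Pick's theorem states A = I + B/2 − 1, so A = 271 + 29/2 − 1 = 569/2.
Hence 2A = 569.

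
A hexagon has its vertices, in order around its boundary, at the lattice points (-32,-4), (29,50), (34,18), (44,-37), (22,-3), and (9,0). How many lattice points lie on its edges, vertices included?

Along each edge there are gcd(|Δx|,|Δy|)+1 lattice points, so counting each shared vertex once the boundary has gcd(61,54) + gcd(5,32) + gcd(10,55) + gcd(22,34) + gcd(13,3) + gcd(41,4) = 1+1+5+2+1+1 = 11.

11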